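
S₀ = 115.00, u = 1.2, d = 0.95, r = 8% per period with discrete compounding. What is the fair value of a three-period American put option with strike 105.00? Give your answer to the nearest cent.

0.56

Risk-neutral probability p = (1 + 0.08 − 0.95)/(1.2 − 0.95) = 0.1300/0.2500 = 0.5200
Terminal stock prices: S_uuu = 198.7, S_uud = 157.3, S_udd = 124.5, S_ddd = 98.6
Terminal payoffs (K − S): max(-93.72, 0) = 0, max(-52.32, 0) = 0, max(-19.55, 0) = 0, max(6.402, 0) = 6.402
Node uu (S = 165.6): continuation = 1/1.08·[0.5200·0.0000 + 0.4800·0.0000] = 0.0000; exercise value = 0.0000 ≤ continuation, so V_uu = 0.0000
Node ud (S = 131.1): continuation = 1/1.08·[0.5200·0.0000 + 0.4800·0.0000] = 0.0000; exercise value = 0.0000 ≤ continuation, so V_ud = 0.0000
Node dd (S = 103.8): continuation = 1/1.08·[0.5200·0.0000 + 0.4800·6.4019] = 2.8453; exercise value = 1.2125 ≤ continuation, so V_dd = 2.8453
Node u (S = 138): continuation = 1/1.08·[0.5200·0.0000 + 0.4800·0.0000] = 0.0000; exercise value = 0.0000 ≤ continuation, so V_u = 0.0000
Node d (S = 109.2): continuation = 1/1.08·[0.5200·0.0000 + 0.4800·2.8453] = 1.2646; exercise value = 0.0000 ≤ continuation, so V_d = 1.2646
Node 0 (S = 115): continuation = 1/1.08·[0.5200·0.0000 + 0.4800·1.2646] = 0.5620; exercise value = 0.0000 ≤ continuation, so V_0 = 0.5620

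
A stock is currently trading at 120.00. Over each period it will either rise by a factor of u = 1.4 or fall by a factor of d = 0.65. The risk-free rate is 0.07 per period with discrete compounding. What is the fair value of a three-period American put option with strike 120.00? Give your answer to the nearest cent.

21.61

Risk-neutral probability p = (1 + 0.07 − 0.65)/(1.4 − 0.65) = 0.4200/0.7500 = 0.5600
Terminal stock prices: S_uuu = 329.3, S_uud = 152.9, S_udd = 70.98, S_ddd = 32.95
Terminal payoffs (K − S): max(-209.3, 0) = 0, max(-32.88, 0) = 0, max(49.02, 0) = 49.02, max(87.05, 0) = 87.05
Node uu (S = 235.2): continuation = 1/1.07·[0.5600·0.0000 + 0.4400·0.0000] = 0.0000; exercise value = 0.0000 ≤ continuation, so V_uu = 0.0000
Node ud (S = 109.2): continuation = 1/1.07·[0.5600·0.0000 + 0.4400·49.0200] = 20.1578; exercise value = 10.8000 ≤ continuation, so V_ud = 20.1578
Node dd (S = 50.7): continuation = 1/1.07·[0.5600·49.0200 + 0.4400·87.0450] = 61.4495; exercise value = 69.3000 > continuation, so V_dd = 69.3000 (exercise)
Node u (S = 168): continuation = 1/1.07·[0.5600·0.0000 + 0.4400·20.1578] = 8.2892; exercise value = 0.0000 ≤ continuation, so V_u = 8.2892
Node d (S = 78): continuation = 1/1.07·[0.5600·20.1578 + 0.4400·69.3000] = 39.0471; exercise value = 42.0000 > continuation, so V_d = 42.0000 (exercise)
Node 0 (S = 120): continuation = 1/1.07·[0.5600·8.2892 + 0.4400·42.0000] = 21.6093; exercise value = 0.0000 ≤ continuation, so V_0 = 21.6093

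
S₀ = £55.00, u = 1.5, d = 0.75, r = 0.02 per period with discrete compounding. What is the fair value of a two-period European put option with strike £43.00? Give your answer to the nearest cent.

£4.75

Risk-neutral probability p = (1 + 0.02 − 0.75)/(1.5 − 0.75) = 0.2700/0.7500 = 0.3600
Terminal stock prices: S_uu = 123.8, S_ud = 61.88, S_dd = 30.94
Terminal payoffs (K − S): max(-80.75, 0) = 0, max(-18.88, 0) = 0, max(12.06, 0) = 12.06
Node u (S = 82.5): V_u = 1/1.02·[0.3600·0.0000 + 0.6400·0.0000] = 0.0000
Node d (S = 41.25): V_d = 1/1.02·[0.3600·0.0000 + 0.6400·12.0625] = 7.5686
Node 0 (S = 55): V_0 = 1/1.02·[0.3600·0.0000 + 0.6400·7.5686] = 4.7489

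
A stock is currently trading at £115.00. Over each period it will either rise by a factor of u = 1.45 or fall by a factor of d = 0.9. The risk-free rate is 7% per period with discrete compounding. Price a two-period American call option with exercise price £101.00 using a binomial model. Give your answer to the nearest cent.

£30.06

Risk-neutral probability p = (1 + 0.07 − 0.9)/(1.45 − 0.9) = 0.1700/0.5500 = 0.3091
Terminal stock prices: S_uu = 241.8, S_ud = 150.1, S_dd = 93.15
Terminal payoffs (S − K): max(140.8, 0) = 140.8, max(49.08, 0) = 49.08, max(-7.85, 0) = 0
Node u (S = 166.8): continuation = 1/1.07·[0.3091·140.7875 + 0.6909·49.0750] = 72.3575; exercise value = 65.7500 ≤ continuation, so V_u = 72.3575
Node d (S = 103.5): continuation = 1/1.07·[0.3091·49.0750 + 0.6909·0.0000] = 14.1763; exercise value = 2.5000 ≤ continuation, so V_d = 14.1763
Node 0 (S = 115): continuation = 1/1.07·[0.3091·72.3575 + 0.6909·14.1763] = 30.0557; exercise value = 14.0000 ≤ continuation, so V_0 = 30.0557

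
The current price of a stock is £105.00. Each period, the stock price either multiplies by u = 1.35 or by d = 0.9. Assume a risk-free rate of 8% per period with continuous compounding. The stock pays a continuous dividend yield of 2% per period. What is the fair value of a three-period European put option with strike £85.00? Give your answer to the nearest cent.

£1.75

Per-period risk-free factor R = e^0.08 = 1.0833; dividend-adjusted growth = e^(0.08−0.02) = 1.0618.
Risk-neutral probability p = (1.0618 − 0.9)/(1.35 − 0.9) = 0.1618/0.4500 = 0.3596
Terminal stock prices: S_uuu = 258.3, S_uud = 172.2, S_udd = 114.8, S_ddd = 76.55
Terminal payoffs (K − S): max(-173.3, 0) = 0, max(-87.23, 0) = 0, max(-29.82, 0) = 0, max(8.455, 0) = 8.455
Node uu (S = 191.4): V_uu = e^(−0.08)·[0.3596·0.0000 + 0.6404·0.0000] = 0.0000
Node ud (S = 127.6): V_ud = e^(−0.08)·[0.3596·0.0000 + 0.6404·0.0000] = 0.0000
Node dd (S = 85.05): V_dd = e^(−0.08)·[0.3596·0.0000 + 0.6404·8.4550] = 4.9980
Node u (S = 141.8): V_u = e^(−0.08)·[0.3596·0.0000 + 0.6404·0.0000] = 0.0000
Node d (S = 94.5): V_d = e^(−0.08)·[0.3596·0.0000 + 0.6404·4.9980] = 2.9545
Node 0 (S = 105): V_0 = e^(−0.08)·[0.3596·0.0000 + 0.6404·2.9545] = 1.7465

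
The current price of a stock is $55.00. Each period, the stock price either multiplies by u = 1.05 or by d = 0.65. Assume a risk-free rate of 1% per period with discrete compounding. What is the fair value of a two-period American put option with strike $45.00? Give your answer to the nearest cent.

$1.57

Risk-neutral probability p = (1 + 0.01 − 0.65)/(1.05 − 0.65) = 0.3600/0.4000 = 0.9000
Terminal stock prices: S_uu = 60.64, S_ud = 37.54, S_dd = 23.24
Terminal payoffs (K − S): max(-15.64, 0) = 0, max(7.462, 0) = 7.462, max(21.76, 0) = 21.76
Node u (S = 57.75): continuation = 1/1.01·[0.9000·0.0000 + 0.1000·7.4625] = 0.7389; exercise value = 0.0000 ≤ continuation, so V_u = 0.7389
Node d (S = 35.75): continuation = 1/1.01·[0.9000·7.4625 + 0.1000·21.7625] = 8.8045; exercise value = 9.2500 > continuation, so V_d = 9.2500 (exercise)
Node 0 (S = 55): continuation = 1/1.01·[0.9000·0.7389 + 0.1000·9.2500] = 1.5742; exercise value = 0.0000 ≤ continuation, so V_0 = 1.5742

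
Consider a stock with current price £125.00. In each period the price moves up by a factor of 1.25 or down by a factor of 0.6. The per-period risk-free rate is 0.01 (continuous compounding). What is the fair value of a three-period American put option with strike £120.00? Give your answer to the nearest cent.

£22.84

Risk-neutral probability p = (e^0.01 − 0.6)/(1.25 − 0.6) = 0.4101/0.6500 = 0.6308
Terminal stock prices: S_uuu = 244.1, S_uud = 117.2, S_udd = 56.25, S_ddd = 27
Terminal payoffs (K − S): max(-124.1, 0) = 0, max(2.812, 0) = 2.812, max(63.75, 0) = 63.75, max(93, 0) = 93
Node uu (S = 195.3): continuation = e^(−0.01)·[0.6308·0.0000 + 0.3692·2.8125] = 1.0279; exercise value = 0.0000 ≤ continuation, so V_uu = 1.0279
Node ud (S = 93.75): continuation = e^(−0.01)·[0.6308·2.8125 + 0.3692·63.7500] = 25.0560; exercise value = 26.2500 > continuation, so V_ud = 26.2500 (exercise)
Node dd (S = 45): continuation = e^(−0.01)·[0.6308·63.7500 + 0.3692·93.0000] = 73.8060; exercise value = 75.0000 > continuation, so V_dd = 75.0000 (exercise)
Node u (S = 156.2): continuation = e^(−0.01)·[0.6308·1.0279 + 0.3692·26.2500] = 10.2359; exercise value = 0.0000 ≤ continuation, so V_u = 10.2359
Node d (S = 75): continuation = e^(−0.01)·[0.6308·26.2500 + 0.3692·75.0000] = 43.8060; exercise value = 45.0000 > continuation, so V_d = 45.0000 (exercise)
Node 0 (S = 125): continuation = e^(−0.01)·[0.6308·10.2359 + 0.3692·45.0000] = 22.8396; exercise value = 0.0000 ≤ continuation, so V_0 = 22.8396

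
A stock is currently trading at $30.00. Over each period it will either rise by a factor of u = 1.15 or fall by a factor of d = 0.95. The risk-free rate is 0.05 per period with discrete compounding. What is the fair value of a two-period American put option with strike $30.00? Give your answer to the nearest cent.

Risk-neutral probability p = (1 + 0.05 − 0.95)/(1.15 − 0.95) = 0.1000/0.2000 = 0.5000
Terminal stock prices: S_uu = 39.67, S_ud = 32.77, S_dd = 27.07
Terminal payoffs (K − S): max(-9.675, 0) = 0, max(-2.775, 0) = 0, max(2.925, 0) = 2.925
Node u (S = 34.5): continuation = 1/1.05·[0.5000·0.0000 + 0.5000·0.0000] = 0.0000; exercise value = 0.0000 ≤ continuation, so V_u = 0.0000
Node d (S = 28.5): continuation = 1/1.05·[0.5000·0.0000 + 0.5000·2.9250] = 1.3929; exercise value = 1.5000 > continuation, so V_d = 1.5000 (exercise)
Node 0 (S = 30): continuation = 1/1.05·[0.5000·0.0000 + 0.5000·1.5000] = 0.7143; exercise value = 0.0000 ≤ continuation, so V_0 = 0.7143

$0.71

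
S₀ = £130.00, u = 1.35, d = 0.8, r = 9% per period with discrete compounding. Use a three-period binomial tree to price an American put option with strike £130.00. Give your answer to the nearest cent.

£12.88

Risk-neutral probability p = (1 + 0.09 − 0.8)/(1.35 − 0.8) = 0.2900/0.5500 = 0.5273
Terminal stock prices: S_uuu = 319.8, S_uud = 189.5, S_udd = 112.3, S_ddd = 66.56
Terminal payoffs (K − S): max(-189.8, 0) = 0, max(-59.54, 0) = 0, max(17.68, 0) = 17.68, max(63.44, 0) = 63.44
Node uu (S = 236.9): continuation = 1/1.09·[0.5273·0.0000 + 0.4727·0.0000] = 0.0000; exercise value = 0.0000 ≤ continuation, so V_uu = 0.0000
Node ud (S = 140.4): continuation = 1/1.09·[0.5273·0.0000 + 0.4727·17.6800] = 7.6677; exercise value = 0.0000 ≤ continuation, so V_ud = 7.6677
Node dd (S = 83.2): continuation = 1/1.09·[0.5273·17.6800 + 0.4727·63.4400] = 36.0661; exercise value = 46.8000 > continuation, so V_dd = 46.8000 (exercise)
Node u (S = 175.5): continuation = 1/1.09·[0.5273·0.0000 + 0.4727·7.6677] = 3.3255; exercise value = 0.0000 ≤ continuation, so V_u = 3.3255
Node d (S = 104): continuation = 1/1.09·[0.5273·7.6677 + 0.4727·46.8000] = 24.0061; exercise value = 26.0000 > continuation, so V_d = 26.0000 (exercise)
Node 0 (S = 130): continuation = 1/1.09·[0.5273·3.3255 + 0.4727·26.0000] = 12.8847; exercise value = 0.0000 ≤ continuation, so V_0 = 12.8847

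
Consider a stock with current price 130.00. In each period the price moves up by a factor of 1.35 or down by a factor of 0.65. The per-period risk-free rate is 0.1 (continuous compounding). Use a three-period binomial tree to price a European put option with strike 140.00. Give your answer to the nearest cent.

14.95

Risk-neutral probability p = (e^0.1 − 0.65)/(1.35 − 0.65) = 0.4552/0.7000 = 0.6502
Terminal stock prices: S_uuu = 319.8, S_uud = 154, S_udd = 74.15, S_ddd = 35.7
Terminal payoffs (K − S): max(-179.8, 0) = 0, max(-14, 0) = 0, max(65.85, 0) = 65.85, max(104.3, 0) = 104.3
Node uu (S = 236.9): V_uu = e^(−0.1)·[0.6502·0.0000 + 0.3498·0.0000] = 0.0000
Node ud (S = 114.1): V_ud = e^(−0.1)·[0.6502·0.0000 + 0.3498·65.8512] = 20.8401
Node dd (S = 54.93): V_dd = e^(−0.1)·[0.6502·65.8512 + 0.3498·104.2987] = 71.7522
Node u (S = 175.5): V_u = e^(−0.1)·[0.6502·0.0000 + 0.3498·20.8401] = 6.5953
Node d (S = 84.5): V_d = e^(−0.1)·[0.6502·20.8401 + 0.3498·71.7522] = 34.9692
Node 0 (S = 130): V_0 = e^(−0.1)·[0.6502·6.5953 + 0.3498·34.9692] = 14.9472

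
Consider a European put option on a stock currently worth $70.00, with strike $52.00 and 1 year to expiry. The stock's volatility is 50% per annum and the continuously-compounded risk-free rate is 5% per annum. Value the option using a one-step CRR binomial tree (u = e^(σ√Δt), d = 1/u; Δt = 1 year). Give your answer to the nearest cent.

CRR parameters: u = e^(σ√Δt) = e^(0.5·√1) = 1.6487, d = 1/u = 0.6065
Per-period rate: rΔt = 0.05·1 = 0.05, so R = e^0.05 = 1.0513
Risk-neutral probability p = (e^0.05 − 0.6065)/(1.6487 − 0.6065) = 0.4447/1.0422 = 0.4267
Terminal stock prices: S_u = 115.4, S_d = 42.46
Terminal payoffs (K − S): max(-63.41, 0) = 0, max(9.543, 0) = 9.543
Node 0 (S = 70): V_0 = e^(−0.05)·[0.4267·0.0000 + 0.5733·9.5429] = 5.2038

$5.20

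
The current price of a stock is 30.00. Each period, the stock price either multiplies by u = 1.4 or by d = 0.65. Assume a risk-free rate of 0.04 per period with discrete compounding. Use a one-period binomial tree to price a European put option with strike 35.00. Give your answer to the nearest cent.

Risk-neutral probability p = (1 + 0.04 − 0.65)/(1.4 − 0.65) = 0.3900/0.7500 = 0.5200
Terminal stock prices: S_u = 42, S_d = 19.5
Terminal payoffs (K − S): max(-7, 0) = 0, max(15.5, 0) = 15.5
Node 0 (S = 30): V_0 = 1/1.04·[0.5200·0.0000 + 0.4800·15.5000] = 7.1538

7.15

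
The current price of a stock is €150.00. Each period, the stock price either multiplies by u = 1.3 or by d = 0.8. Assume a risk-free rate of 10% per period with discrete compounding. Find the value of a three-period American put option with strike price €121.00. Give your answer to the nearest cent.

Risk-neutral probability p = (1 + 0.1 − 0.8)/(1.3 − 0.8) = 0.3000/0.5000 = 0.6000
Terminal stock prices: S_uuu = 329.6, S_uud = 202.8, S_udd = 124.8, S_ddd = 76.8
Terminal payoffs (K − S): max(-208.6, 0) = 0, max(-81.8, 0) = 0, max(-3.8, 0) = 0, max(44.2, 0) = 44.2
Node uu (S = 253.5): continuation = 1/1.1·[0.6000·0.0000 + 0.4000·0.0000] = 0.0000; exercise value = 0.0000 ≤ continuation, so V_uu = 0.0000
Node ud (S = 156): continuation = 1/1.1·[0.6000·0.0000 + 0.4000·0.0000] = 0.0000; exercise value = 0.0000 ≤ continuation, so V_ud = 0.0000
Node dd (S = 96): continuation = 1/1.1·[0.6000·0.0000 + 0.4000·44.2000] = 16.0727; exercise value = 25.0000 > continuation, so V_dd = 25.0000 (exercise)
Node u (S = 195): continuation = 1/1.1·[0.6000·0.0000 + 0.4000·0.0000] = 0.0000; exercise value = 0.0000 ≤ continuation, so V_u = 0.0000
Node d (S = 120): continuation = 1/1.1·[0.6000·0.0000 + 0.4000·25.0000] = 9.0909; exercise value = 1.0000 ≤ continuation, so V_d = 9.0909
Node 0 (S = 150): continuation = 1/1.1·[0.6000·0.0000 + 0.4000·9.0909] = 3.3058; exercise value = 0.0000 ≤ continuation, so V_0 = 3.3058

€3.31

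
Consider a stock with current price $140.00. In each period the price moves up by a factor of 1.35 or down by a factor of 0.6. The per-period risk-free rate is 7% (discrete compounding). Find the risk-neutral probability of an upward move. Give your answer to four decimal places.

Risk-neutral probability p = (1 + 0.07 − 0.6)/(1.35 − 0.6) = 0.4700/0.7500 = 0.6267

p = 0.6267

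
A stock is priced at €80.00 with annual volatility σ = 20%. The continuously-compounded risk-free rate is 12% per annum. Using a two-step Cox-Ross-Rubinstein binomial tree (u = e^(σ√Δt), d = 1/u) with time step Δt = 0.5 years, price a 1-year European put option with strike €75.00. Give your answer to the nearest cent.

CRR parameters: u = e^(σ√Δt) = e^(0.2·√0.5) = 1.1519, d = 1/u = 0.8681
Per-period rate: rΔt = 0.12·0.5 = 0.06, so R = e^0.06 = 1.0618
Risk-neutral probability p = (e^0.06 − 0.8681)/(1.1519 − 0.8681) = 0.1937/0.2838 = 0.6826
Terminal stock prices: S_uu = 106.2, S_ud = 80, S_dd = 60.29
Terminal payoffs (K − S): max(-31.15, 0) = 0, max(-5, 0) = 0, max(14.71, 0) = 14.71
Node u (S = 92.15): V_u = e^(−0.06)·[0.6826·0.0000 + 0.3174·0.0000] = 0.0000
Node d (S = 69.45): V_d = e^(−0.06)·[0.6826·0.0000 + 0.3174·14.7089] = 4.3967
Node 0 (S = 80): V_0 = e^(−0.06)·[0.6826·0.0000 + 0.3174·4.3967] = 1.3142

€1.31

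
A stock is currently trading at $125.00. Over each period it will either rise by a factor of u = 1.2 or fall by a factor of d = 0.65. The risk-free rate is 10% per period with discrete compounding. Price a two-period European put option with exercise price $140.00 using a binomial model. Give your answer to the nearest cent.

Risk-neutral probability p = (1 + 0.1 − 0.65)/(1.2 − 0.65) = 0.4500/0.5500 = 0.8182
Terminal stock prices: S_uu = 180, S_ud = 97.5, S_dd = 52.81
Terminal payoffs (K − S): max(-40, 0) = 0, max(42.5, 0) = 42.5, max(87.19, 0) = 87.19
Node u (S = 150): V_u = 1/1.1·[0.8182·0.0000 + 0.1818·42.5000] = 7.0248
Node d (S = 81.25): V_d = 1/1.1·[0.8182·42.5000 + 0.1818·87.1875] = 46.0227
Node 0 (S = 125): V_0 = 1/1.1·[0.8182·7.0248 + 0.1818·46.0227] = 12.8321

$12.83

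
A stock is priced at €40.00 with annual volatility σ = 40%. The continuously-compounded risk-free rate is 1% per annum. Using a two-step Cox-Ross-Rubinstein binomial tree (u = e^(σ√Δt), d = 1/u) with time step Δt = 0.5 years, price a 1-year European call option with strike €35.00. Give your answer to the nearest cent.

CRR parameters: u = e^(σ√Δt) = e^(0.4·√0.5) = 1.3269, d = 1/u = 0.7536
Per-period rate: rΔt = 0.01·0.5 = 0.005, so R = e^0.005 = 1.0050
Risk-neutral probability p = (e^0.005 − 0.7536)/(1.3269 − 0.7536) = 0.2514/0.5733 = 0.4385
Terminal stock prices: S_uu = 70.43, S_ud = 40, S_dd = 22.72
Terminal payoffs (S − K): max(35.43, 0) = 35.43, max(5, 0) = 5, max(-12.28, 0) = 0
Node u (S = 53.08): V_u = e^(−0.005)·[0.4385·35.4262 + 0.5615·5.0000] = 18.2504
Node d (S = 30.15): V_d = e^(−0.005)·[0.4385·5.0000 + 0.5615·0.0000] = 2.1816
Node 0 (S = 40): V_0 = e^(−0.005)·[0.4385·18.2504 + 0.5615·2.1816] = 9.1818

€9.18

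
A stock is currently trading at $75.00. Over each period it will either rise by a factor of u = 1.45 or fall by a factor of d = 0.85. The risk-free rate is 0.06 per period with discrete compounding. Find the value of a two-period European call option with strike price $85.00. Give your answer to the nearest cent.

Risk-neutral probability p = (1 + 0.06 − 0.85)/(1.45 − 0.85) = 0.2100/0.6000 = 0.3500
Terminal stock prices: S_uu = 157.7, S_ud = 92.44, S_dd = 54.19
Terminal payoffs (S − K): max(72.69, 0) = 72.69, max(7.438, 0) = 7.438, max(-30.81, 0) = 0
Node u (S = 108.8): V_u = 1/1.06·[0.3500·72.6875 + 0.6500·7.4375] = 28.5613
Node d (S = 63.75): V_d = 1/1.06·[0.3500·7.4375 + 0.6500·0.0000] = 2.4558
Node 0 (S = 75): V_0 = 1/1.06·[0.3500·28.5613 + 0.6500·2.4558] = 10.9365

$10.94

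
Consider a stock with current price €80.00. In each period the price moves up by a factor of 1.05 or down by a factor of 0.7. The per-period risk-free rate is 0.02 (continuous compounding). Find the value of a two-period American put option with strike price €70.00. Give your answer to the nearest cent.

Risk-neutral probability p = (e^0.02 − 0.7)/(1.05 − 0.7) = 0.3202/0.3500 = 0.9149
Terminal stock prices: S_uu = 88.2, S_ud = 58.8, S_dd = 39.2
Terminal payoffs (K − S): max(-18.2, 0) = 0, max(11.2, 0) = 11.2, max(30.8, 0) = 30.8
Node u (S = 84): continuation = e^(−0.02)·[0.9149·0.0000 + 0.0851·11.2000] = 0.9347; exercise value = 0.0000 ≤ continuation, so V_u = 0.9347
Node d (S = 56): continuation = e^(−0.02)·[0.9149·11.2000 + 0.0851·30.8000] = 12.6139; exercise value = 14.0000 > continuation, so V_d = 14.0000 (exercise)
Node 0 (S = 80): continuation = e^(−0.02)·[0.9149·0.9347 + 0.0851·14.0000] = 2.0065; exercise value = 0.0000 ≤ continuation, so V_0 = 2.0065

€2.01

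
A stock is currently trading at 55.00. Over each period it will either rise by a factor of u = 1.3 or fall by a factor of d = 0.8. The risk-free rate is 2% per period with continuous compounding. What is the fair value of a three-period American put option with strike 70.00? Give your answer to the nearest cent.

17.41

Risk-neutral probability p = (e^0.02 − 0.8)/(1.3 − 0.8) = 0.2202/0.5000 = 0.4404
Terminal stock prices: S_uuu = 120.8, S_uud = 74.36, S_udd = 45.76, S_ddd = 28.16
Terminal payoffs (K − S): max(-50.84, 0) = 0, max(-4.36, 0) = 0, max(24.24, 0) = 24.24, max(41.84, 0) = 41.84
Node uu (S = 92.95): continuation = e^(−0.02)·[0.4404·0.0000 + 0.5596·0.0000] = 0.0000; exercise value = 0.0000 ≤ continuation, so V_uu = 0.0000
Node ud (S = 57.2): continuation = e^(−0.02)·[0.4404·0.0000 + 0.5596·24.2400] = 13.2960; exercise value = 12.8000 ≤ continuation, so V_ud = 13.2960
Node dd (S = 35.2): continuation = e^(−0.02)·[0.4404·24.2400 + 0.5596·41.8400] = 33.4139; exercise value = 34.8000 > continuation, so V_dd = 34.8000 (exercise)
Node u (S = 71.5): continuation = e^(−0.02)·[0.4404·0.0000 + 0.5596·13.2960] = 7.2931; exercise value = 0.0000 ≤ continuation, so V_u = 7.2931
Node d (S = 44): continuation = e^(−0.02)·[0.4404·13.2960 + 0.5596·34.8000] = 24.8280; exercise value = 26.0000 > continuation, so V_d = 26.0000 (exercise)
Node 0 (S = 55): continuation = e^(−0.02)·[0.4404·7.2931 + 0.5596·26.0000] = 17.4097; exercise value = 15.0000 ≤ continuation, so V_0 = 17.4097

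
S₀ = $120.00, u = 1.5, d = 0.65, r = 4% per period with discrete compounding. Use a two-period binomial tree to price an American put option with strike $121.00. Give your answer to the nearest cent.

$23.29

Risk-neutral probability p = (1 + 0.04 − 0.65)/(1.5 − 0.65) = 0.3900/0.8500 = 0.4588
Terminal stock prices: S_uu = 270, S_ud = 117, S_dd = 50.7
Terminal payoffs (K − S): max(-149, 0) = 0, max(4, 0) = 4, max(70.3, 0) = 70.3
Node u (S = 180): continuation = 1/1.04·[0.4588·0.0000 + 0.5412·4.0000] = 2.0814; exercise value = 0.0000 ≤ continuation, so V_u = 2.0814
Node d (S = 78): continuation = 1/1.04·[0.4588·4.0000 + 0.5412·70.3000] = 38.3462; exercise value = 43.0000 > continuation, so V_d = 43.0000 (exercise)
Node 0 (S = 120): continuation = 1/1.04·[0.4588·2.0814 + 0.5412·43.0000] = 23.2939; exercise value = 1.0000 ≤ continuation, so V_0 = 23.2939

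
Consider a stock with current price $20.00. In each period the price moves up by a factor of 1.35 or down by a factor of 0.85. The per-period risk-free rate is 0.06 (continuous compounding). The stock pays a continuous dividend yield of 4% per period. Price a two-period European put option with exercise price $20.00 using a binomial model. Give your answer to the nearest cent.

$2.14

Per-period risk-free factor R = e^0.06 = 1.0618; dividend-adjusted growth = e^(0.06−0.04) = 1.0202.
Risk-neutral probability p = (1.0202 − 0.85)/(1.35 − 0.85) = 0.1702/0.5000 = 0.3404
Terminal stock prices: S_uu = 36.45, S_ud = 22.95, S_dd = 14.45
Terminal payoffs (K − S): max(-16.45, 0) = 0, max(-2.95, 0) = 0, max(5.55, 0) = 5.55
Node u (S = 27): V_u = e^(−0.06)·[0.3404·0.0000 + 0.6596·0.0000] = 0.0000
Node d (S = 17): V_d = e^(−0.06)·[0.3404·0.0000 + 0.6596·5.5500] = 3.4476
Node 0 (S = 20): V_0 = e^(−0.06)·[0.3404·0.0000 + 0.6596·3.4476] = 2.1416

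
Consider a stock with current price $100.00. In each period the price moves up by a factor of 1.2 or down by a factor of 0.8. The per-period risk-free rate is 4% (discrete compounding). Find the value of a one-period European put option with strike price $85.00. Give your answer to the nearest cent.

$1.92

Risk-neutral probability p = (1 + 0.04 − 0.8)/(1.2 − 0.8) = 0.2400/0.4000 = 0.6000
Terminal stock prices: S_u = 120, S_d = 80
Terminal payoffs (K − S): max(-35, 0) = 0, max(5, 0) = 5
Node 0 (S = 100): V_0 = 1/1.04·[0.6000·0.0000 + 0.4000·5.0000] = 1.9231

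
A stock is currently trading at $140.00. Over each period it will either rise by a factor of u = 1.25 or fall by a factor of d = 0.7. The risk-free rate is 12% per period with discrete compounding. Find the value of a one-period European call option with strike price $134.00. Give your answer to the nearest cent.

Risk-neutral probability p = (1 + 0.12 − 0.7)/(1.25 − 0.7) = 0.4200/0.5500 = 0.7636
Terminal stock prices: S_u = 175, S_d = 98
Terminal payoffs (S − K): max(41, 0) = 41, max(-36, 0) = 0
Node 0 (S = 140): V_0 = 1/1.12·[0.7636·41.0000 + 0.2364·0.0000] = 27.9545

$27.95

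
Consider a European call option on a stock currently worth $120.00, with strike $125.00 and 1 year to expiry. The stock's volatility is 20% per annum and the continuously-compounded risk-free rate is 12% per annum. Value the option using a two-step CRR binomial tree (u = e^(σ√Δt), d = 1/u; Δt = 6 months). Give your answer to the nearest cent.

CRR parameters: u = e^(σ√Δt) = e^(0.2·√0.5) = 1.1519, d = 1/u = 0.8681
Per-period rate: rΔt = 0.12·0.5 = 0.06, so R = e^0.06 = 1.0618
Risk-neutral probability p = (e^0.06 − 0.8681)/(1.1519 − 0.8681) = 0.1937/0.2838 = 0.6826
Terminal stock prices: S_uu = 159.2, S_ud = 120, S_dd = 90.44
Terminal payoffs (S − K): max(34.23, 0) = 34.23, max(-5, 0) = 0, max(-34.56, 0) = 0
Node u (S = 138.2): V_u = e^(−0.06)·[0.6826·34.2276 + 0.3174·0.0000] = 22.0032
Node d (S = 104.2): V_d = e^(−0.06)·[0.6826·0.0000 + 0.3174·0.0000] = 0.0000
Node 0 (S = 120): V_0 = e^(−0.06)·[0.6826·22.0032 + 0.3174·0.0000] = 14.1448

$14.14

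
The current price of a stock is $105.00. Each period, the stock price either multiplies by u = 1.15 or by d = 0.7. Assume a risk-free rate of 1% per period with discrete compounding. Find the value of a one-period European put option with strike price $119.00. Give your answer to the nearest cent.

$14.02

Risk-neutral probability p = (1 + 0.01 − 0.7)/(1.15 − 0.7) = 0.3100/0.4500 = 0.6889
Terminal stock prices: S_u = 120.7, S_d = 73.5
Terminal payoffs (K − S): max(-1.75, 0) = 0, max(45.5, 0) = 45.5
Node 0 (S = 105): V_0 = 1/1.01·[0.6889·0.0000 + 0.3111·45.5000] = 14.0154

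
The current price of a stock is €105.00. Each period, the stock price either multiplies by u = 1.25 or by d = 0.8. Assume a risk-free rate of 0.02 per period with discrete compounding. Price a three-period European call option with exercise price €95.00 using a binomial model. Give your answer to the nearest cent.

€24.64

Risk-neutral probability p = (1 + 0.02 − 0.8)/(1.25 − 0.8) = 0.2200/0.4500 = 0.4889
Terminal stock prices: S_uuu = 205.1, S_uud = 131.2, S_udd = 84, S_ddd = 53.76
Terminal payoffs (S − K): max(110.1, 0) = 110.1, max(36.25, 0) = 36.25, max(-11, 0) = 0, max(-41.24, 0) = 0
Node uu (S = 164.1): V_uu = 1/1.02·[0.4889·110.0781 + 0.5111·36.2500] = 70.9252
Node ud (S = 105): V_ud = 1/1.02·[0.4889·36.2500 + 0.5111·0.0000] = 17.3747
Node dd (S = 67.2): V_dd = 1/1.02·[0.4889·0.0000 + 0.5111·0.0000] = 0.0000
Node u (S = 131.2): V_u = 1/1.02·[0.4889·70.9252 + 0.5111·17.3747] = 42.7010
Node d (S = 84): V_d = 1/1.02·[0.4889·17.3747 + 0.5111·0.0000] = 8.3278
Node 0 (S = 105): V_0 = 1/1.02·[0.4889·42.7010 + 0.5111·8.3278] = 24.6396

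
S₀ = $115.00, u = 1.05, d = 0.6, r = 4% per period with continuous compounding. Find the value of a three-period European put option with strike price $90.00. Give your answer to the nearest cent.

$0.78

Risk-neutral probability p = (e^0.04 − 0.6)/(1.05 − 0.6) = 0.4408/0.4500 = 0.9796
Terminal stock prices: S_uuu = 133.1, S_uud = 76.07, S_udd = 43.47, S_ddd = 24.84
Terminal payoffs (K − S): max(-43.13, 0) = 0, max(13.93, 0) = 13.93, max(46.53, 0) = 46.53, max(65.16, 0) = 65.16
Node uu (S = 126.8): V_uu = e^(−0.04)·[0.9796·0.0000 + 0.0204·13.9275] = 0.2733
Node ud (S = 72.45): V_ud = e^(−0.04)·[0.9796·13.9275 + 0.0204·46.5300] = 14.0210
Node dd (S = 41.4): V_dd = e^(−0.04)·[0.9796·46.5300 + 0.0204·65.1600] = 45.0710
Node u (S = 120.8): V_u = e^(−0.04)·[0.9796·0.2733 + 0.0204·14.0210] = 0.5323
Node d (S = 69): V_d = e^(−0.04)·[0.9796·14.0210 + 0.0204·45.0710] = 14.0805
Node 0 (S = 115): V_0 = e^(−0.04)·[0.9796·0.5323 + 0.0204·14.0805] = 0.7772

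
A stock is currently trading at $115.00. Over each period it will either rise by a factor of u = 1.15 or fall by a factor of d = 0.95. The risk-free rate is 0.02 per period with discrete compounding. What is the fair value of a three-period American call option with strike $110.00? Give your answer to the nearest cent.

Risk-neutral probability p = (1 + 0.02 − 0.95)/(1.15 − 0.95) = 0.0700/0.2000 = 0.3500
Terminal stock prices: S_uuu = 174.9, S_uud = 144.5, S_udd = 119.4, S_ddd = 98.6
Terminal payoffs (S − K): max(64.9, 0) = 64.9, max(34.48, 0) = 34.48, max(9.356, 0) = 9.356, max(-11.4, 0) = 0
Node uu (S = 152.1): continuation = 1/1.02·[0.3500·64.9006 + 0.6500·34.4831] = 44.2444; exercise value = 42.0875 ≤ continuation, so V_uu = 44.2444
Node ud (S = 125.6): continuation = 1/1.02·[0.3500·34.4831 + 0.6500·9.3556] = 17.7944; exercise value = 15.6375 ≤ continuation, so V_ud = 17.7944
Node dd (S = 103.8): continuation = 1/1.02·[0.3500·9.3556 + 0.6500·0.0000] = 3.2103; exercise value = 0.0000 ≤ continuation, so V_dd = 3.2103
Node u (S = 132.2): continuation = 1/1.02·[0.3500·44.2444 + 0.6500·17.7944] = 26.5214; exercise value = 22.2500 ≤ continuation, so V_u = 26.5214
Node d (S = 109.2): continuation = 1/1.02·[0.3500·17.7944 + 0.6500·3.2103] = 8.1517; exercise value = 0.0000 ≤ continuation, so V_d = 8.1517
Node 0 (S = 115): continuation = 1/1.02·[0.3500·26.5214 + 0.6500·8.1517] = 14.2952; exercise value = 5.0000 ≤ continuation, so V_0 = 14.2952

$14.30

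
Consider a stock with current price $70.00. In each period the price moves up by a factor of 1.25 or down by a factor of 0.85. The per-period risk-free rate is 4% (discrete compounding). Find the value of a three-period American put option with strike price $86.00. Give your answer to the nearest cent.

$16.06

Risk-neutral probability p = (1 + 0.04 − 0.85)/(1.25 − 0.85) = 0.1900/0.4000 = 0.4750
Terminal stock prices: S_uuu = 136.7, S_uud = 92.97, S_udd = 63.22, S_ddd = 42.99
Terminal payoffs (K − S): max(-50.72, 0) = 0, max(-6.969, 0) = 0, max(22.78, 0) = 22.78, max(43.01, 0) = 43.01
Node uu (S = 109.4): continuation = 1/1.04·[0.4750·0.0000 + 0.5250·0.0000] = 0.0000; exercise value = 0.0000 ≤ continuation, so V_uu = 0.0000
Node ud (S = 74.38): continuation = 1/1.04·[0.4750·0.0000 + 0.5250·22.7813] = 11.5002; exercise value = 11.6250 > continuation, so V_ud = 11.6250 (exercise)
Node dd (S = 50.57): continuation = 1/1.04·[0.4750·22.7813 + 0.5250·43.0113] = 32.1173; exercise value = 35.4250 > continuation, so V_dd = 35.4250 (exercise)
Node u (S = 87.5): continuation = 1/1.04·[0.4750·0.0000 + 0.5250·11.6250] = 5.8684; exercise value = 0.0000 ≤ continuation, so V_u = 5.8684
Node d (S = 59.5): continuation = 1/1.04·[0.4750·11.6250 + 0.5250·35.4250] = 23.1923; exercise value = 26.5000 > continuation, so V_d = 26.5000 (exercise)
Node 0 (S = 70): continuation = 1/1.04·[0.4750·5.8684 + 0.5250·26.5000] = 16.0577; exercise value = 16.0000 ≤ continuation, so V_0 = 16.0577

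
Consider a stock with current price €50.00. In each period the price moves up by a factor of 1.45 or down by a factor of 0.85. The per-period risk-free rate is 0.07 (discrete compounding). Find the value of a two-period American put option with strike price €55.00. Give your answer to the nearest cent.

Risk-neutral probability p = (1 + 0.07 − 0.85)/(1.45 − 0.85) = 0.2200/0.6000 = 0.3667
Terminal stock prices: S_uu = 105.1, S_ud = 61.62, S_dd = 36.12
Terminal payoffs (K − S): max(-50.12, 0) = 0, max(-6.625, 0) = 0, max(18.88, 0) = 18.88
Node u (S = 72.5): continuation = 1/1.07·[0.3667·0.0000 + 0.6333·0.0000] = 0.0000; exercise value = 0.0000 ≤ continuation, so V_u = 0.0000
Node d (S = 42.5): continuation = 1/1.07·[0.3667·0.0000 + 0.6333·18.8750] = 11.1721; exercise value = 12.5000 > continuation, so V_d = 12.5000 (exercise)
Node 0 (S = 50): continuation = 1/1.07·[0.3667·0.0000 + 0.6333·12.5000] = 7.3988; exercise value = 5.0000 ≤ continuation, so V_0 = 7.3988

€7.40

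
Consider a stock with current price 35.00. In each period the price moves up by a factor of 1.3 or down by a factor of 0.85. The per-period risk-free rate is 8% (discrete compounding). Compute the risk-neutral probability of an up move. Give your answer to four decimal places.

Risk-neutral probability p = (1 + 0.08 − 0.85)/(1.3 − 0.85) = 0.2300/0.4500 = 0.5111

p = 0.5111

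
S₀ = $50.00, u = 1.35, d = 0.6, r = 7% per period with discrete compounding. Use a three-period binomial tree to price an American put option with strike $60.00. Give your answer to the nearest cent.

$15.09

Risk-neutral probability p = (1 + 0.07 − 0.6)/(1.35 − 0.6) = 0.4700/0.7500 = 0.6267
Terminal stock prices: S_uuu = 123, S_uud = 54.68, S_udd = 24.3, S_ddd = 10.8
Terminal payoffs (K − S): max(-63.02, 0) = 0, max(5.325, 0) = 5.325, max(35.7, 0) = 35.7, max(49.2, 0) = 49.2
Node uu (S = 91.13): continuation = 1/1.07·[0.6267·0.0000 + 0.3733·5.3250] = 1.8579; exercise value = 0.0000 ≤ continuation, so V_uu = 1.8579
Node ud (S = 40.5): continuation = 1/1.07·[0.6267·5.3250 + 0.3733·35.7000] = 15.5748; exercise value = 19.5000 > continuation, so V_ud = 19.5000 (exercise)
Node dd (S = 18): continuation = 1/1.07·[0.6267·35.7000 + 0.3733·49.2000] = 38.0748; exercise value = 42.0000 > continuation, so V_dd = 42.0000 (exercise)
Node u (S = 67.5): continuation = 1/1.07·[0.6267·1.8579 + 0.3733·19.5000] = 7.8919; exercise value = 0.0000 ≤ continuation, so V_u = 7.8919
Node d (S = 30): continuation = 1/1.07·[0.6267·19.5000 + 0.3733·42.0000] = 26.0748; exercise value = 30.0000 > continuation, so V_d = 30.0000 (exercise)
Node 0 (S = 50): continuation = 1/1.07·[0.6267·7.8919 + 0.3733·30.0000] = 15.0893; exercise value = 10.0000 ≤ continuation, so V_0 = 15.0893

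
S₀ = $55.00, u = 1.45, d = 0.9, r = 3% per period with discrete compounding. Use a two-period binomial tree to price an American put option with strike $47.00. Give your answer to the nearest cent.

Risk-neutral probability p = (1 + 0.03 − 0.9)/(1.45 − 0.9) = 0.1300/0.5500 = 0.2364
Terminal stock prices: S_uu = 115.6, S_ud = 71.78, S_dd = 44.55
Terminal payoffs (K − S): max(-68.64, 0) = 0, max(-24.78, 0) = 0, max(2.45, 0) = 2.45
Node u (S = 79.75): continuation = 1/1.03·[0.2364·0.0000 + 0.7636·0.0000] = 0.0000; exercise value = 0.0000 ≤ continuation, so V_u = 0.0000
Node d (S = 49.5): continuation = 1/1.03·[0.2364·0.0000 + 0.7636·2.4500] = 1.8164; exercise value = 0.0000 ≤ continuation, so V_d = 1.8164
Node 0 (S = 55): continuation = 1/1.03·[0.2364·0.0000 + 0.7636·1.8164] = 1.3467; exercise value = 0.0000 ≤ continuation, so V_0 = 1.3467

$1.35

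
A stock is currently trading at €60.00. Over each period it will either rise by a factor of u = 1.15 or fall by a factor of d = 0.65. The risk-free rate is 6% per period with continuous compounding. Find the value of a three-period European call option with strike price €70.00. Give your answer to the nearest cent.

€9.92

Risk-neutral probability p = (e^0.06 − 0.65)/(1.15 − 0.65) = 0.4118/0.5000 = 0.8237
Terminal stock prices: S_uuu = 91.25, S_uud = 51.58, S_udd = 29.15, S_ddd = 16.48
Terminal payoffs (S − K): max(21.25, 0) = 21.25, max(-18.42, 0) = 0, max(-40.85, 0) = 0, max(-53.52, 0) = 0
Node uu (S = 79.35): V_uu = e^(−0.06)·[0.8237·21.2525 + 0.1763·0.0000] = 16.4857
Node ud (S = 44.85): V_ud = e^(−0.06)·[0.8237·0.0000 + 0.1763·0.0000] = 0.0000
Node dd (S = 25.35): V_dd = e^(−0.06)·[0.8237·0.0000 + 0.1763·0.0000] = 0.0000
Node u (S = 69): V_u = e^(−0.06)·[0.8237·16.4857 + 0.1763·0.0000] = 12.7881
Node d (S = 39): V_d = e^(−0.06)·[0.8237·0.0000 + 0.1763·0.0000] = 0.0000
Node 0 (S = 60): V_0 = e^(−0.06)·[0.8237·12.7881 + 0.1763·0.0000] = 9.9198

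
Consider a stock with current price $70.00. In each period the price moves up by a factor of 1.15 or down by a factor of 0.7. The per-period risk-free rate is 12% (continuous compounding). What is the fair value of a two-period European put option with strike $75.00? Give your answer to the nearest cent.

Risk-neutral probability p = (e^0.12 − 0.7)/(1.15 − 0.7) = 0.4275/0.4500 = 0.9500
Terminal stock prices: S_uu = 92.57, S_ud = 56.35, S_dd = 34.3
Terminal payoffs (K − S): max(-17.57, 0) = 0, max(18.65, 0) = 18.65, max(40.7, 0) = 40.7
Node u (S = 80.5): V_u = e^(−0.12)·[0.9500·0.0000 + 0.0500·18.6500] = 0.8272
Node d (S = 49): V_d = e^(−0.12)·[0.9500·18.6500 + 0.0500·40.7000] = 17.5190
Node 0 (S = 70): V_0 = e^(−0.12)·[0.9500·0.8272 + 0.0500·17.5190] = 1.4740

$1.47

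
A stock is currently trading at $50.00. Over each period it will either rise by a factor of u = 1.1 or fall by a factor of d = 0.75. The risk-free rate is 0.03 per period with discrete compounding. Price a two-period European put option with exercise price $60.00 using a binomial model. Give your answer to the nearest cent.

$6.86

Risk-neutral probability p = (1 + 0.03 − 0.75)/(1.1 − 0.75) = 0.2800/0.3500 = 0.8000
Terminal stock prices: S_uu = 60.5, S_ud = 41.25, S_dd = 28.12
Terminal payoffs (K − S): max(-0.5, 0) = 0, max(18.75, 0) = 18.75, max(31.88, 0) = 31.88
Node u (S = 55): V_u = 1/1.03·[0.8000·0.0000 + 0.2000·18.7500] = 3.6408
Node d (S = 37.5): V_d = 1/1.03·[0.8000·18.7500 + 0.2000·31.8750] = 20.7524
Node 0 (S = 50): V_0 = 1/1.03·[0.8000·3.6408 + 0.2000·20.7524] = 6.8574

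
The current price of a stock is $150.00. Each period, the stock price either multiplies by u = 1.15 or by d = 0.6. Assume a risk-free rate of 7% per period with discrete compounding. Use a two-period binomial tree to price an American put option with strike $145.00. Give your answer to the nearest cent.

Risk-neutral probability p = (1 + 0.07 − 0.6)/(1.15 − 0.6) = 0.4700/0.5500 = 0.8545
Terminal stock prices: S_uu = 198.4, S_ud = 103.5, S_dd = 54
Terminal payoffs (K − S): max(-53.37, 0) = 0, max(41.5, 0) = 41.5, max(91, 0) = 91
Node u (S = 172.5): continuation = 1/1.07·[0.8545·0.0000 + 0.1455·41.5000] = 5.6415; exercise value = 0.0000 ≤ continuation, so V_u = 5.6415
Node d (S = 90): continuation = 1/1.07·[0.8545·41.5000 + 0.1455·91.0000] = 45.5140; exercise value = 55.0000 > continuation, so V_d = 55.0000 (exercise)
Node 0 (S = 150): continuation = 1/1.07·[0.8545·5.6415 + 0.1455·55.0000] = 11.9821; exercise value = 0.0000 ≤ continuation, so V_0 = 11.9821

$11.98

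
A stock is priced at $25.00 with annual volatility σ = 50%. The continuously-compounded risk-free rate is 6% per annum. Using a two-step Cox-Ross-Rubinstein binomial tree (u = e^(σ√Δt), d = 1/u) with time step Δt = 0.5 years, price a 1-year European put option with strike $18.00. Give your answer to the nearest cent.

CRR parameters: u = e^(σ√Δt) = e^(0.5·√0.5) = 1.4241, d = 1/u = 0.7022
Per-period rate: rΔt = 0.06·0.5 = 0.03, so R = e^0.03 = 1.0305
Risk-neutral probability p = (e^0.03 − 0.7022)/(1.4241 − 0.7022) = 0.3283/0.7219 = 0.4547
Terminal stock prices: S_uu = 50.7, S_ud = 25, S_dd = 12.33
Terminal payoffs (K − S): max(-32.7, 0) = 0, max(-7, 0) = 0, max(5.673, 0) = 5.673
Node u (S = 35.6): V_u = e^(−0.03)·[0.4547·0.0000 + 0.5453·0.0000] = 0.0000
Node d (S = 17.55): V_d = e^(−0.03)·[0.4547·0.0000 + 0.5453·5.6733] = 3.0022
Node 0 (S = 25): V_0 = e^(−0.03)·[0.4547·0.0000 + 0.5453·3.0022] = 1.5887

$1.59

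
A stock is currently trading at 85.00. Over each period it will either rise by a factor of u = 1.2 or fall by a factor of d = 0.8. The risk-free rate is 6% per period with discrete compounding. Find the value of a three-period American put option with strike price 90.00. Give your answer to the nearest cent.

8.96

Risk-neutral probability p = (1 + 0.06 − 0.8)/(1.2 − 0.8) = 0.2600/0.4000 = 0.6500
Terminal stock prices: S_uuu = 146.9, S_uud = 97.92, S_udd = 65.28, S_ddd = 43.52
Terminal payoffs (K − S): max(-56.88, 0) = 0, max(-7.92, 0) = 0, max(24.72, 0) = 24.72, max(46.48, 0) = 46.48
Node uu (S = 122.4): continuation = 1/1.06·[0.6500·0.0000 + 0.3500·0.0000] = 0.0000; exercise value = 0.0000 ≤ continuation, so V_uu = 0.0000
Node ud (S = 81.6): continuation = 1/1.06·[0.6500·0.0000 + 0.3500·24.7200] = 8.1623; exercise value = 8.4000 > continuation, so V_ud = 8.4000 (exercise)
Node dd (S = 54.4): continuation = 1/1.06·[0.6500·24.7200 + 0.3500·46.4800] = 30.5057; exercise value = 35.6000 > continuation, so V_dd = 35.6000 (exercise)
Node u (S = 102): continuation = 1/1.06·[0.6500·0.0000 + 0.3500·8.4000] = 2.7736; exercise value = 0.0000 ≤ continuation, so V_u = 2.7736
Node d (S = 68): continuation = 1/1.06·[0.6500·8.4000 + 0.3500·35.6000] = 16.9057; exercise value = 22.0000 > continuation, so V_d = 22.0000 (exercise)
Node 0 (S = 85): continuation = 1/1.06·[0.6500·2.7736 + 0.3500·22.0000] = 8.9649; exercise value = 5.0000 ≤ continuation, so V_0 = 8.9649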